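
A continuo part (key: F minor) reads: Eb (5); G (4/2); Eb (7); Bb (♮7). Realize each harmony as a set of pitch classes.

Eb (5/3): Eb, G, Bb.
G (6/4/2): G, Ab, C, Eb.
Eb (7/5/3): Eb, G, Bb, Db.
Bb (♮7/5/3): Bb, Db, F, A.

Eb, G, Bb | G, Ab, C, Eb | Eb, G, Bb, Db | Bb, Db, F, A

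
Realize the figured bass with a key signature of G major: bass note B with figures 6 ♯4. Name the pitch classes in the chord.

B, E#, G

A fourth above B in this key is E, raised to E# by the sharp.
A sixth above B in this key is G.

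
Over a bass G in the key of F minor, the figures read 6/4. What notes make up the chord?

G, C, Eb

A fourth above G in this key is C.
A sixth above G in this key is Eb.
Together with the bass G, this spells C minor in second inversion.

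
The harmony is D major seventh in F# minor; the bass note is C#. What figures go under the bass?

C# is the seventh of D major seventh, so the chord is in third inversion.
A seventh chord in third inversion is figured 6/4/2, conventionally abbreviated 4/2.

4/2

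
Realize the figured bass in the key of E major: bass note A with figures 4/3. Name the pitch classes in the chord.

The written figures 4/3 are shorthand for 6/4/3: the 6 is implied.
A third above A in this key is C#.
A fourth above A in this key is D#.
A sixth above A in this key is F#.
Together with the bass A, this spells D# half-diminished seventh in second inversion.

A, C#, D#, F#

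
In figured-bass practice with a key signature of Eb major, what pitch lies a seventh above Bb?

Counting 6 letter steps above Bb lands on A; in Eb major, that letter is Ab.

Ab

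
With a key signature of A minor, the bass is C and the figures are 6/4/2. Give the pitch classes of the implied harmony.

C, D, F, A

A second above C in this key is D.
A fourth above C in this key is F.
A sixth above C in this key is A.
Together with the bass C, this spells D minor seventh in third inversion.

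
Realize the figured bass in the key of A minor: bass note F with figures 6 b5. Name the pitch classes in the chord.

F, A, Cb, D

The written figures 6 b5 are shorthand for 6/5/3: the 3 is implied.
A third above F in this key is A.
A fifth above F in this key is C, lowered to Cb by the flat.
A sixth above F in this key is D.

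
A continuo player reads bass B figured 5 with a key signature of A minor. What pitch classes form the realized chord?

The written figures 5 are shorthand for 5/3: the 3 is implied.
A third above B in this key is D.
A fifth above B in this key is F.
Together with the bass B, this spells B diminished in root position.

B, D, F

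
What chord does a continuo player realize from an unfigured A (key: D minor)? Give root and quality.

An unfigured bass indicates a triad in root position.
In root position the bass is the root, so the root is A.
The chord tones are A, C, E, giving A minor.

A minor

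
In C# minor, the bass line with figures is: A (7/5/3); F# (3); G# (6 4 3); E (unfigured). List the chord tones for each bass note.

A (7/5/3): A, C#, E, G#.
F# (5/3): F#, A, C#.
G# (6/4/3): G#, B, C#, E.
E (5/3): E, G#, B.

A, C#, E, G# | F#, A, C# | G#, B, C#, E | E, G#, B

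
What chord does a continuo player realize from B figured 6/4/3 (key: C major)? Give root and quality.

E minor seventh

The figures 6/4/3 indicate a seventh chord in second inversion.
In second inversion the root lies a fourth above the bass: a fourth above B in C major is E.
The chord tones are B, D, E, G, giving E minor seventh.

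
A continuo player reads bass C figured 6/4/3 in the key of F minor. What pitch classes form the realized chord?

C, Eb, F, Ab

A third above C in this key is Eb.
A fourth above C in this key is F.
A sixth above C in this key is Ab.
Together with the bass C, this spells F minor seventh in second inversion.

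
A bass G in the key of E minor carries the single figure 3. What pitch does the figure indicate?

B

Counting 2 letter steps above G lands on B; in E minor, that letter is B.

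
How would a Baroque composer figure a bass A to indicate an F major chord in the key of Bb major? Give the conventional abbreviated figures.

6

A is the third of F major, so the chord is in first inversion.
A triad in first inversion is figured 6/3, conventionally abbreviated 6.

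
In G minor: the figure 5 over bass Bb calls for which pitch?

Counting 4 letter steps above Bb lands on F; in G minor, that letter is F.

F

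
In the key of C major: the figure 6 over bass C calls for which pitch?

Counting 5 letter steps above C lands on A; in C major, that letter is A.

A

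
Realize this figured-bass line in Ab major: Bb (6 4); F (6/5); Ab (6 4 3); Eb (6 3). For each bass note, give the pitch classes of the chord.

Bb (6/4): Bb, Eb, G.
F (6/5/3): F, Ab, C, Db.
Ab (6/4/3): Ab, C, Db, F.
Eb (6/3): Eb, G, C.

Bb, Eb, G | F, Ab, C, Db | Ab, C, Db, F | Eb, G, C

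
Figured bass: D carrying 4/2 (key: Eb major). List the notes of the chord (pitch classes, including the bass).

The written figures 4/2 are shorthand for 6/4/2: the 6 is implied.
A second above D in this key is Eb.
A fourth above D in this key is G.
A sixth above D in this key is Bb.
Together with the bass D, this spells Eb major seventh in third inversion.

D, Eb, G, Bb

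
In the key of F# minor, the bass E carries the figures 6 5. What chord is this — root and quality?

The figures 6 5 indicate a seventh chord in first inversion.
In first inversion the root lies a sixth above the bass: a sixth above E in F# minor is C#.
The chord tones are E, G#, B, C#, giving C# minor seventh.

C# minor seventh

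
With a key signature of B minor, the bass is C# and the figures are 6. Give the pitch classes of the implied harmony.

The written figures 6 are shorthand for 6/3: the 3 is implied.
A third above C# in this key is E.
A sixth above C# in this key is A.
Together with the bass C#, this spells A major in first inversion.

C#, E, A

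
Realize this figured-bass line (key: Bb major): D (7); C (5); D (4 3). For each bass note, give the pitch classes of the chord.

D, F, A, C | C, Eb, G | D, F, G, Bb

D (7/5/3): D, F, A, C.
C (5/3): C, Eb, G.
D (6/4/3): D, F, G, Bb.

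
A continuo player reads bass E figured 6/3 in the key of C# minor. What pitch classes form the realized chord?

A third above E in this key is G#.
A sixth above E in this key is C#.
Together with the bass E, this spells C# minor in first inversion.

E, G#, C#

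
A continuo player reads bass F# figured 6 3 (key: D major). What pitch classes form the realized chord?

F#, A, D

A third above F# in this key is A.
A sixth above F# in this key is D.
Together with the bass F#, this spells D major in first inversion.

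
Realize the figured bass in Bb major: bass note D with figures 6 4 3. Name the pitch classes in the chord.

A third above D in this key is F.
A fourth above D in this key is G.
A sixth above D in this key is Bb.
Together with the bass D, this spells G minor seventh in second inversion.

D, F, G, Bb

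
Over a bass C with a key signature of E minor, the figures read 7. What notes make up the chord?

C, E, G, B

The written figures 7 are shorthand for 7/5/3: the 5/3 are implied.
A third above C in this key is E.
A fifth above C in this key is G.
A seventh above C in this key is B.
Together with the bass C, this spells C major seventh in root position.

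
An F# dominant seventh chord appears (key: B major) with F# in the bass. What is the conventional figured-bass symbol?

7

F# is the root of F# dominant seventh, so the chord is in root position.
A seventh chord in root position is figured 7/5/3, conventionally abbreviated 7.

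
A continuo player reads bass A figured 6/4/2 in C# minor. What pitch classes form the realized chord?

A, B, D#, F#

A second above A in this key is B.
A fourth above A in this key is D#.
A sixth above A in this key is F#.
Together with the bass A, this spells B dominant seventh in third inversion.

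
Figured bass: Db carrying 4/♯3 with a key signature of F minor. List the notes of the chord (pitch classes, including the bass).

The written figures 4/♯3 are shorthand for 6/4/3: the 6 is implied.
A third above Db in this key is F, raised to F# by the sharp.
A fourth above Db in this key is G.
A sixth above Db in this key is Bb.

Db, F#, G, Bb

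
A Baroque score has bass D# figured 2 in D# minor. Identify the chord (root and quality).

The figures 2 indicate a seventh chord in third inversion.
In third inversion the root lies a second above the bass: a second above D# in D# minor is E#.
The chord tones are D#, E#, G#, B, giving E# half-diminished seventh.

E# half-diminished seventh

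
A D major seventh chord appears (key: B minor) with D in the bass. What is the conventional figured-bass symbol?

7

D is the root of D major seventh, so the chord is in root position.
A seventh chord in root position is figured 7/5/3, conventionally abbreviated 7.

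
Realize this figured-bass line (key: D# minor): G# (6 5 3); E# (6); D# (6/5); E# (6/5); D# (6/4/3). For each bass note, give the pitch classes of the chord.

G# (6/5/3): G#, B, D#, E#.
E# (6/3): E#, G#, C#.
D# (6/5/3): D#, F#, A#, B.
E# (6/5/3): E#, G#, B, C#.
D# (6/4/3): D#, F#, G#, B.

G#, B, D#, E# | E#, G#, C# | D#, F#, A#, B | E#, G#, B, C# | D#, F#, G#, B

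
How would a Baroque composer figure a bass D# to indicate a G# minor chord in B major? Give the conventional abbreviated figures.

6/4

D# is the fifth of G# minor, so the chord is in second inversion.
A triad in second inversion is figured 6/4, conventionally abbreviated 6/4.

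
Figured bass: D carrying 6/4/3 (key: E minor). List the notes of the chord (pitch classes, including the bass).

D, F#, G, B

A third above D in this key is F#.
A fourth above D in this key is G.
A sixth above D in this key is B.
Together with the bass D, this spells G major seventh in second inversion.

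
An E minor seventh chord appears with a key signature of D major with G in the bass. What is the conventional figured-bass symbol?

6/5

G is the third of E minor seventh, so the chord is in first inversion.
A seventh chord in first inversion is figured 6/5/3, conventionally abbreviated 6/5.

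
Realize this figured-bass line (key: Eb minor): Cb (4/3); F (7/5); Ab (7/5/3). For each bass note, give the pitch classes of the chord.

Cb, Eb, F, Ab | F, Ab, Cb, Eb | Ab, Cb, Eb, Gb

Cb (6/4/3): Cb, Eb, F, Ab.
F (7/5/3): F, Ab, Cb, Eb.
Ab (7/5/3): Ab, Cb, Eb, Gb.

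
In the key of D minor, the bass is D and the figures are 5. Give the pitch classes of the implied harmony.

The written figures 5 are shorthand for 5/3: the 3 is implied.
A third above D in this key is F.
A fifth above D in this key is A.
Together with the bass D, this spells D minor in root position.

D, F, A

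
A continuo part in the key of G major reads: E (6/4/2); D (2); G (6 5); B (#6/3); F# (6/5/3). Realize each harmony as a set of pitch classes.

E, F#, A, C | D, E, G, B | G, B, D, E | B, D, G# | F#, A, C, D

E (6/4/2): E, F#, A, C.
D (6/4/2): D, E, G, B.
G (6/5/3): G, B, D, E.
B (#6/3): B, D, G#.
F# (6/5/3): F#, A, C, D.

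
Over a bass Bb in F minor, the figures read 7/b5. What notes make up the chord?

Bb, Db, Fb, Ab

The written figures 7/b5 are shorthand for 7/5/3: the 3 is implied.
A third above Bb in this key is Db.
A fifth above Bb in this key is F, lowered to Fb by the flat.
A seventh above Bb in this key is Ab.
Together with the bass Bb, this spells Bb half-diminished seventh in root position.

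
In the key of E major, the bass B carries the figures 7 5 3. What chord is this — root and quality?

The figures 7 5 3 indicate a seventh chord in root position.
In root position the bass is the root, so the root is B.
The chord tones are B, D#, F#, A, giving B dominant seventh.

B dominant seventh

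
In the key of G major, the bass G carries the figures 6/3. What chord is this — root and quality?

E minor

The figures 6/3 indicate a triad in first inversion.
In first inversion the root lies a sixth above the bass: a sixth above G in G major is E.
The chord tones are G, B, E, giving E minor.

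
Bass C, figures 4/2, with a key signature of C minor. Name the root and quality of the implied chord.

D half-diminished seventh

The figures 4/2 indicate a seventh chord in third inversion.
In third inversion the root lies a second above the bass: a second above C in C minor is D.
The chord tones are C, D, F, Ab, giving D half-diminished seventh.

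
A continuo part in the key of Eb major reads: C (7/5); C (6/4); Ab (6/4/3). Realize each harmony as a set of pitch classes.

C (7/5/3): C, Eb, G, Bb.
C (6/4): C, F, Ab.
Ab (6/4/3): Ab, C, D, F.

C, Eb, G, Bb | C, F, Ab | Ab, C, D, F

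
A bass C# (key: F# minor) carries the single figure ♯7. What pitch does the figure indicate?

B#

Counting 6 letter steps above C# lands on B; in F# minor, that letter is B.
The #7 figure raises it a semitone, giving B#.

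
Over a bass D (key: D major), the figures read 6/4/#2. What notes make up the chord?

D, E#, G, B

A second above D in this key is E, raised to E# by the sharp.
A fourth above D in this key is G.
A sixth above D in this key is B.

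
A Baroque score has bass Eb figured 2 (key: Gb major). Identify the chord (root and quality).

F half-diminished seventh

The figures 2 indicate a seventh chord in third inversion.
In third inversion the root lies a second above the bass: a second above Eb in Gb major is F.
The chord tones are Eb, F, Ab, Cb, giving F half-diminished seventh.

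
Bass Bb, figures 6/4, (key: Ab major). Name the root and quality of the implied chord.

Eb major

The figures 6/4 indicate a triad in second inversion.
In second inversion the root lies a fourth above the bass: a fourth above Bb in Ab major is Eb.
The chord tones are Bb, Eb, G, giving Eb major.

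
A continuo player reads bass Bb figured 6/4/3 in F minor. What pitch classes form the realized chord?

Bb, Db, Eb, G

A third above Bb in this key is Db.
A fourth above Bb in this key is Eb.
A sixth above Bb in this key is G.
Together with the bass Bb, this spells Eb dominant seventh in second inversion.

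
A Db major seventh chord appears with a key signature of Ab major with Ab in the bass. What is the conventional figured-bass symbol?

Ab is the fifth of Db major seventh, so the chord is in second inversion.
A seventh chord in second inversion is figured 6/4/3, conventionally abbreviated 4/3.

4/3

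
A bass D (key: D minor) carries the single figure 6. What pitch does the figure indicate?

Counting 5 letter steps above D lands on B; in D minor, that letter is Bb.

Bb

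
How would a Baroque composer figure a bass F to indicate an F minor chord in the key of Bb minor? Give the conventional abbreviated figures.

no figures

F is the root of F minor, so the chord is in root position.
A triad in root position is figured 5/3, conventionally abbreviated (no figures — root-position triad).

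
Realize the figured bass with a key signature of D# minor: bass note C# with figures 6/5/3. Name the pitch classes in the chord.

C#, E#, G#, A#

A third above C# in this key is E#.
A fifth above C# in this key is G#.
A sixth above C# in this key is A#.
Together with the bass C#, this spells A# minor seventh in first inversion.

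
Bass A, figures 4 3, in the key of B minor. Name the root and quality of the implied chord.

D major seventh

The figures 4 3 indicate a seventh chord in second inversion.
In second inversion the root lies a fourth above the bass: a fourth above A in B minor is D.
The chord tones are A, C#, D, F#, giving D major seventh.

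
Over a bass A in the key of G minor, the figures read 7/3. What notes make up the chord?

A, C, Eb, G

The written figures 7/3 are shorthand for 7/5/3: the 5 is implied.
A third above A in this key is C.
A fifth above A in this key is Eb.
A seventh above A in this key is G.
Together with the bass A, this spells A half-diminished seventh in root position.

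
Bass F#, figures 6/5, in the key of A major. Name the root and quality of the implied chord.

The figures 6/5 indicate a seventh chord in first inversion.
In first inversion the root lies a sixth above the bass: a sixth above F# in A major is D.
The chord tones are F#, A, C#, D, giving D major seventh.

D major seventh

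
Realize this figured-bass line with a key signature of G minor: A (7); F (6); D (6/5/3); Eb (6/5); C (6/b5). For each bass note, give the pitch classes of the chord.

A (7/5/3): A, C, Eb, G.
F (6/3): F, A, D.
D (6/5/3): D, F, A, Bb.
Eb (6/5/3): Eb, G, Bb, C.
C (6/b5/3): C, Eb, Gb, A.

A, C, Eb, G | F, A, D | D, F, A, Bb | Eb, G, Bb, C | C, Eb, Gb, A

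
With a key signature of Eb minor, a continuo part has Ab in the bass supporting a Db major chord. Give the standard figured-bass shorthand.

Ab is the fifth of Db major, so the chord is in second inversion.
A triad in second inversion is figured 6/4, conventionally abbreviated 6/4.

6/4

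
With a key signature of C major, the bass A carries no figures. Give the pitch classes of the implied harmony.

An unfigured bass implies 5/3.
A third above A in this key is C.
A fifth above A in this key is E.
Together with the bass A, this spells A minor in root position.

A, C, E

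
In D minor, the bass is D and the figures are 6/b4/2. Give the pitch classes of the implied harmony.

D, E, Gb, Bb

A second above D in this key is E.
A fourth above D in this key is G, lowered to Gb by the flat.
A sixth above D in this key is Bb.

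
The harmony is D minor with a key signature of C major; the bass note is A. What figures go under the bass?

6/4

A is the fifth of D minor, so the chord is in second inversion.
A triad in second inversion is figured 6/4, conventionally abbreviated 6/4.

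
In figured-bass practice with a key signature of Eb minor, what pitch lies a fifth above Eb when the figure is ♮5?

Counting 4 letter steps above Eb lands on B; in Eb minor, that letter is Bb.
The ♮5 figure makes it natural, giving B.

B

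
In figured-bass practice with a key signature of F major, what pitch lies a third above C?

E

Counting 2 letter steps above C lands on E; in F major, that letter is E.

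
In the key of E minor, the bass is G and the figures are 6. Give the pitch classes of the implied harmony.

The written figures 6 are shorthand for 6/3: the 3 is implied.
A third above G in this key is B.
A sixth above G in this key is E.
Together with the bass G, this spells E minor in first inversion.

G, B, E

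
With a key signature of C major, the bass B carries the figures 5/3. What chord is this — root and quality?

B diminished

The figures 5/3 indicate a triad in root position.
In root position the bass is the root, so the root is B.
The chord tones are B, D, F, giving B diminished.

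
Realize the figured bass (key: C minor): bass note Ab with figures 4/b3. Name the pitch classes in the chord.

The written figures 4/b3 are shorthand for 6/4/3: the 6 is implied.
A third above Ab in this key is C, lowered to Cb by the flat.
A fourth above Ab in this key is D.
A sixth above Ab in this key is F.
Together with the bass Ab, this spells D diminished seventh in second inversion.

Ab, Cb, D, F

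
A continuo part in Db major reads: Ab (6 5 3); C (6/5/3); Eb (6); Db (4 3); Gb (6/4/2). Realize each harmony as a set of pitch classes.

Ab (6/5/3): Ab, C, Eb, F.
C (6/5/3): C, Eb, Gb, Ab.
Eb (6/3): Eb, Gb, C.
Db (6/4/3): Db, F, Gb, Bb.
Gb (6/4/2): Gb, Ab, C, Eb.

Ab, C, Eb, F | C, Eb, Gb, Ab | Eb, Gb, C | Db, F, Gb, Bb | Gb, Ab, C, Eb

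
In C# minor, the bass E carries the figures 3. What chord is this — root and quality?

The figures 3 indicate a triad in root position.
In root position the bass is the root, so the root is E.
The chord tones are E, G#, B, giving E major.

E major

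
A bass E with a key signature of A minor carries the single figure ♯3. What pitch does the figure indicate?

G#

Counting 2 letter steps above E lands on G; in A minor, that letter is G.
The #3 figure raises it a semitone, giving G#.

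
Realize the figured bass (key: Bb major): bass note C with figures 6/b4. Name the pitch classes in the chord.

A fourth above C in this key is F, lowered to Fb by the flat.
A sixth above C in this key is A.

C, Fb, A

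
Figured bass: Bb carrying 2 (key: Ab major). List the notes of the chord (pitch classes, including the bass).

The written figures 2 are shorthand for 6/4/2: the 6/4 are implied.
A second above Bb in this key is C.
A fourth above Bb in this key is Eb.
A sixth above Bb in this key is G.
Together with the bass Bb, this spells C minor seventh in third inversion.

Bb, C, Eb, G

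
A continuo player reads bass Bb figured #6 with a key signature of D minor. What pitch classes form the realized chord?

Bb, D, G#

The written figures #6 are shorthand for 6/3: the 3 is implied.
A third above Bb in this key is D.
A sixth above Bb in this key is G, raised to G# by the sharp.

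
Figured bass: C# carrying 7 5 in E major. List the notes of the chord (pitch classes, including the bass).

The written figures 7 5 are shorthand for 7/5/3: the 3 is implied.
A third above C# in this key is E.
A fifth above C# in this key is G#.
A seventh above C# in this key is B.
Together with the bass C#, this spells C# minor seventh in root position.

C#, E, G#, B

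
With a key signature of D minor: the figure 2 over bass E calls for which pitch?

Counting 1 letter step above E lands on F; in D minor, that letter is F.

F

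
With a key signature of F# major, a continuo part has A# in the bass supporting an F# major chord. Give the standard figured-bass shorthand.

6

A# is the third of F# major, so the chord is in first inversion.
A triad in first inversion is figured 6/3, conventionally abbreviated 6.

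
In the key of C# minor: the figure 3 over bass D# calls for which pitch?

Counting 2 letter steps above D# lands on F; in C# minor, that letter is F#.

F#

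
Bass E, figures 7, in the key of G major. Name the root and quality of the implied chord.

E minor seventh

The figures 7 indicate a seventh chord in root position.
In root position the bass is the root, so the root is E.
The chord tones are E, G, B, D, giving E minor seventh.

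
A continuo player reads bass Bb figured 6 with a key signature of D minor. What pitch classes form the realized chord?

Bb, D, G

The written figures 6 are shorthand for 6/3: the 3 is implied.
A third above Bb in this key is D.
A sixth above Bb in this key is G.
Together with the bass Bb, this spells G minor in first inversion.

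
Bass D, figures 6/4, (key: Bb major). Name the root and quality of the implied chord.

G minor

The figures 6/4 indicate a triad in second inversion.
In second inversion the root lies a fourth above the bass: a fourth above D in Bb major is G.
The chord tones are D, G, Bb, giving G minor.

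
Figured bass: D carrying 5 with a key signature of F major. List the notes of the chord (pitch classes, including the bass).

The written figures 5 are shorthand for 5/3: the 3 is implied.
A third above D in this key is F.
A fifth above D in this key is A.
Together with the bass D, this spells D minor in root position.

D, F, A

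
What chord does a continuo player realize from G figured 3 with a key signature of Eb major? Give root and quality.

G minor

The figures 3 indicate a triad in root position.
In root position the bass is the root, so the root is G.
The chord tones are G, Bb, D, giving G minor.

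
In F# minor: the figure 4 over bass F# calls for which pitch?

B

Counting 3 letter steps above F# lands on B; in F# minor, that letter is B.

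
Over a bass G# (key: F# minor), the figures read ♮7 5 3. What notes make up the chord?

G#, B, D, F

A third above G# in this key is B.
A fifth above G# in this key is D.
A seventh above G# in this key is F#, made natural (F) by the ♮ figure.
Together with the bass G#, this spells G# diminished seventh in root position.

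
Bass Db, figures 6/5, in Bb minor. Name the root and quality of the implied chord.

Bb minor seventh

The figures 6/5 indicate a seventh chord in first inversion.
In first inversion the root lies a sixth above the bass: a sixth above Db in Bb minor is Bb.
The chord tones are Db, F, Ab, Bb, giving Bb minor seventh.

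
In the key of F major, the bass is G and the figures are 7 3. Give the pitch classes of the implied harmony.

The written figures 7 3 are shorthand for 7/5/3: the 5 is implied.
A third above G in this key is Bb.
A fifth above G in this key is D.
A seventh above G in this key is F.
Together with the bass G, this spells G minor seventh in root position.

G, Bb, D, F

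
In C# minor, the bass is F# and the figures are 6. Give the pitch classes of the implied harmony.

The written figures 6 are shorthand for 6/3: the 3 is implied.
A third above F# in this key is A.
A sixth above F# in this key is D#.
Together with the bass F#, this spells D# diminished in first inversion.

F#, A, D#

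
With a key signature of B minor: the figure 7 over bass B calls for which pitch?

A

Counting 6 letter steps above B lands on A; in B minor, that letter is A.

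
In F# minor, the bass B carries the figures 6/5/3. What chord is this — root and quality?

The figures 6/5/3 indicate a seventh chord in first inversion.
In first inversion the root lies a sixth above the bass: a sixth above B in F# minor is G#.
The chord tones are B, D, F#, G#, giving G# half-diminished seventh.

G# half-diminished seventh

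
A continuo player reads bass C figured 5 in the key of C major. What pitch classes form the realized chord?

C, E, G

The written figures 5 are shorthand for 5/3: the 3 is implied.
A third above C in this key is E.
A fifth above C in this key is G.
Together with the bass C, this spells C major in root position.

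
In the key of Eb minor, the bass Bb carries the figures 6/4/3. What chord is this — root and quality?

The figures 6/4/3 indicate a seventh chord in second inversion.
In second inversion the root lies a fourth above the bass: a fourth above Bb in Eb minor is Eb.
The chord tones are Bb, Db, Eb, Gb, giving Eb minor seventh.

Eb minor seventh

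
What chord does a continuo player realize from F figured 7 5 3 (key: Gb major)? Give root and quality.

The figures 7 5 3 indicate a seventh chord in root position.
In root position the bass is the root, so the root is F.
The chord tones are F, Ab, Cb, Eb, giving F half-diminished seventh.

F half-diminished seventh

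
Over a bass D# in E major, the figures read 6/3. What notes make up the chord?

D#, F#, B

A third above D# in this key is F#.
A sixth above D# in this key is B.
Together with the bass D#, this spells B major in first inversion.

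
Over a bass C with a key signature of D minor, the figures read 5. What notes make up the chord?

The written figures 5 are shorthand for 5/3: the 3 is implied.
A third above C in this key is E.
A fifth above C in this key is G.
Together with the bass C, this spells C major in root position.

C, E, G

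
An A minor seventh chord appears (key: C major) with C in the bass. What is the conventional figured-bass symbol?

C is the third of A minor seventh, so the chord is in first inversion.
A seventh chord in first inversion is figured 6/5/3, conventionally abbreviated 6/5.

6/5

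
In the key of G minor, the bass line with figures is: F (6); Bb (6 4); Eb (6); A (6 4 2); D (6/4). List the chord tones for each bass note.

F, A, D | Bb, Eb, G | Eb, G, C | A, Bb, D, F | D, G, Bb

F (6/3): F, A, D.
Bb (6/4): Bb, Eb, G.
Eb (6/3): Eb, G, C.
A (6/4/2): A, Bb, D, F.
D (6/4): D, G, Bb.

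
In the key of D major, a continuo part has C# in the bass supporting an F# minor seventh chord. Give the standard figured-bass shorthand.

4/3

C# is the fifth of F# minor seventh, so the chord is in second inversion.
A seventh chord in second inversion is figured 6/4/3, conventionally abbreviated 4/3.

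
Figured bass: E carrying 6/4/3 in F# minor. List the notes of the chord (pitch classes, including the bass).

E, G#, A, C#

A third above E in this key is G#.
A fourth above E in this key is A.
A sixth above E in this key is C#.
Together with the bass E, this spells A major seventh in second inversion.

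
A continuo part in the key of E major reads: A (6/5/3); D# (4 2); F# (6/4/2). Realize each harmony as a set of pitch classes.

A (6/5/3): A, C#, E, F#.
D# (6/4/2): D#, E, G#, B.
F# (6/4/2): F#, G#, B, D#.

A, C#, E, F# | D#, E, G#, B | F#, G#, B, D#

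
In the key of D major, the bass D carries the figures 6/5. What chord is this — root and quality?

B minor seventh

The figures 6/5 indicate a seventh chord in first inversion.
In first inversion the root lies a sixth above the bass: a sixth above D in D major is B.
The chord tones are D, F#, A, B, giving B minor seventh.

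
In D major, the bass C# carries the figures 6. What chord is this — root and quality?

A major

The figures 6 indicate a triad in first inversion.
In first inversion the root lies a sixth above the bass: a sixth above C# in D major is A.
The chord tones are C#, E, A, giving A major.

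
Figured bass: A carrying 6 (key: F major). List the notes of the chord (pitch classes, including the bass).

The written figures 6 are shorthand for 6/3: the 3 is implied.
A third above A in this key is C.
A sixth above A in this key is F.
Together with the bass A, this spells F major in first inversion.

A, C, F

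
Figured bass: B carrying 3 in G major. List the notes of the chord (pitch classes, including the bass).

The written figures 3 are shorthand for 5/3: the 5 is implied.
A third above B in this key is D.
A fifth above B in this key is F#.
Together with the bass B, this spells B minor in root position.

B, D, F#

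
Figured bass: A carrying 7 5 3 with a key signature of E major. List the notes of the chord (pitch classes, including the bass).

A, C#, E, G#

A third above A in this key is C#.
A fifth above A in this key is E.
A seventh above A in this key is G#.
Together with the bass A, this spells A major seventh in root position.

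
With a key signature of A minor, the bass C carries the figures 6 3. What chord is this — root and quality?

The figures 6 3 indicate a triad in first inversion.
In first inversion the root lies a sixth above the bass: a sixth above C in A minor is A.
The chord tones are C, E, A, giving A minor.

A minor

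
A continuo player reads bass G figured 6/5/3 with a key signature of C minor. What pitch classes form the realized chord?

G, Bb, D, Eb

A third above G in this key is Bb.
A fifth above G in this key is D.
A sixth above G in this key is Eb.
Together with the bass G, this spells Eb major seventh in first inversion.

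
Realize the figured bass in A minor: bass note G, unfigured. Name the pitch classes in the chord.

An unfigured bass implies 5/3.
A third above G in this key is B.
A fifth above G in this key is D.
Together with the bass G, this spells G major in root position.

G, B, D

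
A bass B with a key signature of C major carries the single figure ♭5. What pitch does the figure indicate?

Fb

Counting 4 letter steps above B lands on F; in C major, that letter is F.
The b5 figure lowers it a semitone, giving Fb.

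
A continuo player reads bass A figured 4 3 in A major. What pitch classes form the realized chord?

A, C#, D, F#

The written figures 4 3 are shorthand for 6/4/3: the 6 is implied.
A third above A in this key is C#.
A fourth above A in this key is D.
A sixth above A in this key is F#.
Together with the bass A, this spells D major seventh in second inversion.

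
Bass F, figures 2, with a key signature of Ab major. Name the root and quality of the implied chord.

G half-diminished seventh

The figures 2 indicate a seventh chord in third inversion.
In third inversion the root lies a second above the bass: a second above F in Ab major is G.
The chord tones are F, G, Bb, Db, giving G half-diminished seventh.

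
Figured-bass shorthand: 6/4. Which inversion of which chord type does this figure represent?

triad, second inversion

Intervals of 6/4 above the bass form a triad; the bass is the fifth, so this is second inversion.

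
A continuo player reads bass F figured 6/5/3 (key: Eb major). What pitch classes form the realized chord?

A third above F in this key is Ab.
A fifth above F in this key is C.
A sixth above F in this key is D.
Together with the bass F, this spells D half-diminished seventh in first inversion.

F, Ab, C, D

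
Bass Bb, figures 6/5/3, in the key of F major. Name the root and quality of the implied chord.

The figures 6/5/3 indicate a seventh chord in first inversion.
In first inversion the root lies a sixth above the bass: a sixth above Bb in F major is G.
The chord tones are Bb, D, F, G, giving G minor seventh.

G minor seventh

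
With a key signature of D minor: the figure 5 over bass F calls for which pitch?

Counting 4 letter steps above F lands on C; in D minor, that letter is C.

C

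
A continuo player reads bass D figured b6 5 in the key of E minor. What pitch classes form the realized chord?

The written figures b6 5 are shorthand for 6/5/3: the 3 is implied.
A third above D in this key is F#.
A fifth above D in this key is A.
A sixth above D in this key is B, lowered to Bb by the flat.
Together with the bass D, this spells Bb augmented major seventh in first inversion.

D, F#, A, Bb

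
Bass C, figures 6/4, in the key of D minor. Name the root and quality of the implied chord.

F major

The figures 6/4 indicate a triad in second inversion.
In second inversion the root lies a fourth above the bass: a fourth above C in D minor is F.
The chord tones are C, F, A, giving F major.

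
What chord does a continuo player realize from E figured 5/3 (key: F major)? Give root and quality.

E diminished

The figures 5/3 indicate a triad in root position.
In root position the bass is the root, so the root is E.
The chord tones are E, G, Bb, giving E diminished.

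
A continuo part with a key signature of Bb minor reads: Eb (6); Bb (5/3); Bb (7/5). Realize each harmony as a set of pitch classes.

Eb (6/3): Eb, Gb, C.
Bb (5/3): Bb, Db, F.
Bb (7/5/3): Bb, Db, F, Ab.

Eb, Gb, C | Bb, Db, F | Bb, Db, F, Ab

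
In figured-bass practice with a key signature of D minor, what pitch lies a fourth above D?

Counting 3 letter steps above D lands on G; in D minor, that letter is G.

G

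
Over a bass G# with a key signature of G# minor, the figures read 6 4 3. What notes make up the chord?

A third above G# in this key is B.
A fourth above G# in this key is C#.
A sixth above G# in this key is E.
Together with the bass G#, this spells C# minor seventh in second inversion.

G#, B, C#, E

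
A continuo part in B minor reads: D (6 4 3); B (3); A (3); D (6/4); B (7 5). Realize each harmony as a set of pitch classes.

D (6/4/3): D, F#, G, B.
B (5/3): B, D, F#.
A (5/3): A, C#, E.
D (6/4): D, G, B.
B (7/5/3): B, D, F#, A.

D, F#, G, B | B, D, F# | A, C#, E | D, G, B | B, D, F#, A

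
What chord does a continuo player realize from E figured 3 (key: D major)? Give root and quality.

E minor

The figures 3 indicate a triad in root position.
In root position the bass is the root, so the root is E.
The chord tones are E, G, B, giving E minor.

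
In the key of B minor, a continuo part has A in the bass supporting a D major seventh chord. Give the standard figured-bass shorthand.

A is the fifth of D major seventh, so the chord is in second inversion.
A seventh chord in second inversion is figured 6/4/3, conventionally abbreviated 4/3.

4/3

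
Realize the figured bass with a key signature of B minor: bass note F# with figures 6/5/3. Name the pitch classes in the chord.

A third above F# in this key is A.
A fifth above F# in this key is C#.
A sixth above F# in this key is D.
Together with the bass F#, this spells D major seventh in first inversion.

F#, A, C#, D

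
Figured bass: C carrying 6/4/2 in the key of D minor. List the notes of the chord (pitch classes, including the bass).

A second above C in this key is D.
A fourth above C in this key is F.
A sixth above C in this key is A.
Together with the bass C, this spells D minor seventh in third inversion.

C, D, F, A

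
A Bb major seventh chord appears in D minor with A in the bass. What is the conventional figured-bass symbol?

4/2

A is the seventh of Bb major seventh, so the chord is in third inversion.
A seventh chord in third inversion is figured 6/4/2, conventionally abbreviated 4/2.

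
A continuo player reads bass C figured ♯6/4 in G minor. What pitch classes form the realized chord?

A fourth above C in this key is F.
A sixth above C in this key is A, raised to A# by the sharp.

C, F, A#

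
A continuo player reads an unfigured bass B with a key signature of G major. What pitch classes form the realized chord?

B, D, F#

An unfigured bass implies 5/3.
A third above B in this key is D.
A fifth above B in this key is F#.
Together with the bass B, this spells B minor in root position.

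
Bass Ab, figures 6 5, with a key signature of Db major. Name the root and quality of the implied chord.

F minor seventh

The figures 6 5 indicate a seventh chord in first inversion.
In first inversion the root lies a sixth above the bass: a sixth above Ab in Db major is F.
The chord tones are Ab, C, Eb, F, giving F minor seventh.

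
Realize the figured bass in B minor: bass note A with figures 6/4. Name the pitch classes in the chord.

A fourth above A in this key is D.
A sixth above A in this key is F#.
Together with the bass A, this spells D major in second inversion.

A, D, F#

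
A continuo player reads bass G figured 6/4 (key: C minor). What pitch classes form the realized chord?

A fourth above G in this key is C.
A sixth above G in this key is Eb.
Together with the bass G, this spells C minor in second inversion.

G, C, Eb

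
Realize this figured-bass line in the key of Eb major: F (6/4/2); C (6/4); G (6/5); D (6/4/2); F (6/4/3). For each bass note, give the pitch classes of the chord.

F, G, Bb, D | C, F, Ab | G, Bb, D, Eb | D, Eb, G, Bb | F, Ab, Bb, D

F (6/4/2): F, G, Bb, D.
C (6/4): C, F, Ab.
G (6/5/3): G, Bb, D, Eb.
D (6/4/2): D, Eb, G, Bb.
F (6/4/3): F, Ab, Bb, D.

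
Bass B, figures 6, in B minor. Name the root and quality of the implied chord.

G major

The figures 6 indicate a triad in first inversion.
In first inversion the root lies a sixth above the bass: a sixth above B in B minor is G.
The chord tones are B, D, G, giving G major.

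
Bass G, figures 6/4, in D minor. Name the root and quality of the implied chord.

C major

The figures 6/4 indicate a triad in second inversion.
In second inversion the root lies a fourth above the bass: a fourth above G in D minor is C.
The chord tones are G, C, E, giving C major.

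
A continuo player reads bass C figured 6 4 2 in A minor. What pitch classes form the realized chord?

C, D, F, A

A second above C in this key is D.
A fourth above C in this key is F.
A sixth above C in this key is A.
Together with the bass C, this spells D minor seventh in third inversion.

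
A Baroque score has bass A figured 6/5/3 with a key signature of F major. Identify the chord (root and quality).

The figures 6/5/3 indicate a seventh chord in first inversion.
In first inversion the root lies a sixth above the bass: a sixth above A in F major is F.
The chord tones are A, C, E, F, giving F major seventh.

F major seventh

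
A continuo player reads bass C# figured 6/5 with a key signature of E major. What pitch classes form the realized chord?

The written figures 6/5 are shorthand for 6/5/3: the 3 is implied.
A third above C# in this key is E.
A fifth above C# in this key is G#.
A sixth above C# in this key is A.
Together with the bass C#, this spells A major seventh in first inversion.

C#, E, G#, A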